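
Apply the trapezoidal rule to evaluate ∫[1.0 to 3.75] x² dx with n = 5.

f(x) = x²
a = 1.0, b = 3.75, n = 5
h = (b - a)/n = 0.550000

Trapezoidal rule: (h/2)[f(x₀) + 2f(x₁) + 2f(x₂) + ... + f(xₙ)]

x_0 = 1.0000, f(x_0) = 1.000000, coefficient = 1
x_1 = 1.5500, f(x_1) = 2.402500, coefficient = 2
x_2 = 2.1000, f(x_2) = 4.410000, coefficient = 2
x_3 = 2.6500, f(x_3) = 7.022500, coefficient = 2
x_4 = 3.2000, f(x_4) = 10.240000, coefficient = 2
x_5 = 3.7500, f(x_5) = 14.062500, coefficient = 1

I ≈ (0.550000/2) × 63.212500 = 17.383438
Exact value: 17.244792
Error: 0.138646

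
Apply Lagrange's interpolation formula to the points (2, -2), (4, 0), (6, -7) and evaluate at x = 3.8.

Lagrange interpolation formula:
P(x) = Σ yᵢ × Lᵢ(x)
where Lᵢ(x) = Π_{j≠i} (x - xⱼ)/(xᵢ - xⱼ)

L_0(3.8) = (3.8 - 4)/(2 - 4) × (3.8 - 6)/(2 - 6) = 0.055000
L_1(3.8) = (3.8 - 2)/(4 - 2) × (3.8 - 6)/(4 - 6) = 0.990000
L_2(3.8) = (3.8 - 2)/(6 - 2) × (3.8 - 4)/(6 - 4) = -0.045000

P(3.8) = (-2)×L_0(3.8) + 0×L_1(3.8) + (-7)×L_2(3.8)
P(3.8) = 0.205000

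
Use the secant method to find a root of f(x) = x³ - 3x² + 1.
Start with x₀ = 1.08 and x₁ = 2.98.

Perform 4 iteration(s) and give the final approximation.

f(x) = x³ - 3x² + 1
x₀ = 1.08, x₁ = 2.98

Secant formula: x_{n+1} = x_n - f(x_n)(x_n - x_{n-1})/(f(x_n) - f(x_{n-1}))

Iteration 1:
  f(1.080000) = -1.239488
  f(2.980000) = 0.822392
  x_2 = 2.980000 - 0.822392×(2.980000 - 1.080000)/(0.822392 - (-1.239488))
       = 2.222175
Iteration 2:
  f(2.980000) = 0.822392
  f(2.222175) = -2.840948
  x_3 = 2.222175 - (-2.840948)×(2.222175 - 2.980000)/(-2.840948 - 0.822392)
       = 2.809874
Iteration 3:
  f(2.222175) = -2.840948
  f(2.809874) = -0.501119
  x_4 = 2.809874 - (-0.501119)×(2.809874 - 2.222175)/(-0.501119 - (-2.840948))
       = 2.935741
Iteration 4:
  f(2.809874) = -0.501119
  f(2.935741) = 0.446180
  x_5 = 2.935741 - 0.446180×(2.935741 - 2.809874)/(0.446180 - (-0.501119))
       = 2.876457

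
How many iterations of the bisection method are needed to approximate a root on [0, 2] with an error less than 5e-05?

We need (b-a)/2^n ≤ 5e-05
(2 - 0)/2^n ≤ 5e-05
2/2^n ≤ 5e-05
2^n ≥ 40000
n ≥ log₂(40000) = 15.29
n ≥ 16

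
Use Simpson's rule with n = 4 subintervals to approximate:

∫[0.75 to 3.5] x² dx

f(x) = x²
a = 0.75, b = 3.5, n = 4
h = (b - a)/n = 0.687500

Simpson's rule: (h/3)[f(x₀) + 4f(x₁) + 2f(x₂) + ... + f(xₙ)]

x_0 = 0.7500, f(x_0) = 0.562500, coefficient = 1
x_1 = 1.4375, f(x_1) = 2.066406, coefficient = 4
x_2 = 2.1250, f(x_2) = 4.515625, coefficient = 2
x_3 = 2.8125, f(x_3) = 7.910156, coefficient = 4
x_4 = 3.5000, f(x_4) = 12.250000, coefficient = 1

I ≈ (0.687500/3) × 61.750000 = 14.151042
Exact value: 14.151042
Error: 0.000000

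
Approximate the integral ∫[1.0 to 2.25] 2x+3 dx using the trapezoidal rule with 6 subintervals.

f(x) = 2x+3
a = 1.0, b = 2.25, n = 6
h = (b - a)/n = 0.208333

Trapezoidal rule: (h/2)[f(x₀) + 2f(x₁) + 2f(x₂) + ... + f(xₙ)]

x_0 = 1.0000, f(x_0) = 5.000000, coefficient = 1
x_1 = 1.2083, f(x_1) = 5.416667, coefficient = 2
x_2 = 1.4167, f(x_2) = 5.833333, coefficient = 2
x_3 = 1.6250, f(x_3) = 6.250000, coefficient = 2
x_4 = 1.8333, f(x_4) = 6.666667, coefficient = 2
x_5 = 2.0417, f(x_5) = 7.083333, coefficient = 2
x_6 = 2.2500, f(x_6) = 7.500000, coefficient = 1

I ≈ (0.208333/2) × 75.000000 = 7.812500
Exact value: 7.812500
Error: 0.000000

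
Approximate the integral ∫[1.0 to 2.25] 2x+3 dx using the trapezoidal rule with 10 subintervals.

f(x) = 2x+3
a = 1.0, b = 2.25, n = 10
h = (b - a)/n = 0.125000

Trapezoidal rule: (h/2)[f(x₀) + 2f(x₁) + 2f(x₂) + ... + f(xₙ)]

x_0 = 1.0000, f(x_0) = 5.000000, coefficient = 1
x_1 = 1.1250, f(x_1) = 5.250000, coefficient = 2
x_2 = 1.2500, f(x_2) = 5.500000, coefficient = 2
x_3 = 1.3750, f(x_3) = 5.750000, coefficient = 2
x_4 = 1.5000, f(x_4) = 6.000000, coefficient = 2
x_5 = 1.6250, f(x_5) = 6.250000, coefficient = 2
x_6 = 1.7500, f(x_6) = 6.500000, coefficient = 2
x_7 = 1.8750, f(x_7) = 6.750000, coefficient = 2
x_8 = 2.0000, f(x_8) = 7.000000, coefficient = 2
x_9 = 2.1250, f(x_9) = 7.250000, coefficient = 2
x_10 = 2.2500, f(x_10) = 7.500000, coefficient = 1

I ≈ (0.125000/2) × 125.000000 = 7.812500
Exact value: 7.812500
Error: 0.000000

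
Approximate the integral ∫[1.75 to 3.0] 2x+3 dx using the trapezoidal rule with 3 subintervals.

f(x) = 2x+3
a = 1.75, b = 3.0, n = 3
h = (b - a)/n = 0.416667

Trapezoidal rule: (h/2)[f(x₀) + 2f(x₁) + 2f(x₂) + ... + f(xₙ)]

x_0 = 1.7500, f(x_0) = 6.500000, coefficient = 1
x_1 = 2.1667, f(x_1) = 7.333333, coefficient = 2
x_2 = 2.5833, f(x_2) = 8.166667, coefficient = 2
x_3 = 3.0000, f(x_3) = 9.000000, coefficient = 1

I ≈ (0.416667/2) × 46.500000 = 9.687500
Exact value: 9.687500
Error: 0.000000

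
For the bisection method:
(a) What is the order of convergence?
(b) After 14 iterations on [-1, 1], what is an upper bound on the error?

(a) Bisection has linear (order 1) convergence; the error is halved each step.

(b) Error bound = (b-a)/2^n = (1 - (-1))/2^{14}
    = 2/2^{14}

(a) 1 (linear); (b) error ≤ 1.22e-04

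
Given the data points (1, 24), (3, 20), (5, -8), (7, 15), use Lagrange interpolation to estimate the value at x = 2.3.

Lagrange interpolation formula:
P(x) = Σ yᵢ × Lᵢ(x)
where Lᵢ(x) = Π_{j≠i} (x - xⱼ)/(xᵢ - xⱼ)

L_0(2.3) = (2.3 - 3)/(1 - 3) × (2.3 - 5)/(1 - 5) × (2.3 - 7)/(1 - 7) = 0.185063
L_1(2.3) = (2.3 - 1)/(3 - 1) × (2.3 - 5)/(3 - 5) × (2.3 - 7)/(3 - 7) = 1.031062
L_2(2.3) = (2.3 - 1)/(5 - 1) × (2.3 - 3)/(5 - 3) × (2.3 - 7)/(5 - 7) = -0.267313
L_3(2.3) = (2.3 - 1)/(7 - 1) × (2.3 - 3)/(7 - 3) × (2.3 - 5)/(7 - 5) = 0.051188

P(2.3) = 24×L_0(2.3) + 20×L_1(2.3) + (-8)×L_2(2.3) + 15×L_3(2.3)
P(2.3) = 27.969063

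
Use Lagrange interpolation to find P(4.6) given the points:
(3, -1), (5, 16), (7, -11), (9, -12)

Lagrange interpolation formula:
P(x) = Σ yᵢ × Lᵢ(x)
where Lᵢ(x) = Π_{j≠i} (x - xⱼ)/(xᵢ - xⱼ)

L_0(4.6) = (4.6 - 5)/(3 - 5) × (4.6 - 7)/(3 - 7) × (4.6 - 9)/(3 - 9) = 0.088000
L_1(4.6) = (4.6 - 3)/(5 - 3) × (4.6 - 7)/(5 - 7) × (4.6 - 9)/(5 - 9) = 1.056000
L_2(4.6) = (4.6 - 3)/(7 - 3) × (4.6 - 5)/(7 - 5) × (4.6 - 9)/(7 - 9) = -0.176000
L_3(4.6) = (4.6 - 3)/(9 - 3) × (4.6 - 5)/(9 - 5) × (4.6 - 7)/(9 - 7) = 0.032000

P(4.6) = (-1)×L_0(4.6) + 16×L_1(4.6) + (-11)×L_2(4.6) + (-12)×L_3(4.6)
P(4.6) = 18.360000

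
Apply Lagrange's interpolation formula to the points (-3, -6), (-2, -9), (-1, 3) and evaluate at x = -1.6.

Lagrange interpolation formula:
P(x) = Σ yᵢ × Lᵢ(x)
where Lᵢ(x) = Π_{j≠i} (x - xⱼ)/(xᵢ - xⱼ)

L_0(-1.6) = (-1.6 - (-2))/(-3 - (-2)) × (-1.6 - (-1))/(-3 - (-1)) = -0.120000
L_1(-1.6) = (-1.6 - (-3))/(-2 - (-3)) × (-1.6 - (-1))/(-2 - (-1)) = 0.840000
L_2(-1.6) = (-1.6 - (-3))/(-1 - (-3)) × (-1.6 - (-2))/(-1 - (-2)) = 0.280000

P(-1.6) = (-6)×L_0(-1.6) + (-9)×L_1(-1.6) + 3×L_2(-1.6)
P(-1.6) = -6.000000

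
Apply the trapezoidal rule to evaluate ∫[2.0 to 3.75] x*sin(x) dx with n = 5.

f(x) = x*sin(x)
a = 2.0, b = 3.75, n = 5
h = (b - a)/n = 0.350000

Trapezoidal rule: (h/2)[f(x₀) + 2f(x₁) + 2f(x₂) + ... + f(xₙ)]

x_0 = 2.0000, f(x_0) = 1.818595, coefficient = 1
x_1 = 2.3500, f(x_1) = 1.671962, coefficient = 2
x_2 = 2.7000, f(x_2) = 1.153926, coefficient = 2
x_3 = 3.0500, f(x_3) = 0.278967, coefficient = 2
x_4 = 3.4000, f(x_4) = -0.868840, coefficient = 2
x_5 = 3.7500, f(x_5) = -2.143355, coefficient = 1

I ≈ (0.350000/2) × 4.147271 = 0.725772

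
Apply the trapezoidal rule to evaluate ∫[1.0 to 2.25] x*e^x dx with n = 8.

f(x) = x*e^x
a = 1.0, b = 2.25, n = 8
h = (b - a)/n = 0.156250

Trapezoidal rule: (h/2)[f(x₀) + 2f(x₁) + 2f(x₂) + ... + f(xₙ)]

x_0 = 1.0000, f(x_0) = 2.718282, coefficient = 1
x_1 = 1.1562, f(x_1) = 3.674555, coefficient = 2
x_2 = 1.3125, f(x_2) = 4.876529, coefficient = 2
x_3 = 1.4688, f(x_3) = 6.379959, coefficient = 2
x_4 = 1.6250, f(x_4) = 8.252431, coefficient = 2
x_5 = 1.7812, f(x_5) = 10.575768, coefficient = 2
x_6 = 1.9375, f(x_6) = 13.448916, coefficient = 2
x_7 = 2.0938, f(x_7) = 16.991390, coefficient = 2
x_8 = 2.2500, f(x_8) = 21.347406, coefficient = 1

I ≈ (0.156250/2) × 152.464782 = 11.911311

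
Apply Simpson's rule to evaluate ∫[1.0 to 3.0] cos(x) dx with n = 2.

f(x) = cos(x)
a = 1.0, b = 3.0, n = 2
h = (b - a)/n = 1.000000

Simpson's rule: (h/3)[f(x₀) + 4f(x₁) + 2f(x₂) + ... + f(xₙ)]

x_0 = 1.0000, f(x_0) = 0.540302, coefficient = 1
x_1 = 2.0000, f(x_1) = -0.416147, coefficient = 4
x_2 = 3.0000, f(x_2) = -0.989992, coefficient = 1

I ≈ (1.000000/3) × -2.114278 = -0.704759
Exact value: -0.700351
Error: 0.004408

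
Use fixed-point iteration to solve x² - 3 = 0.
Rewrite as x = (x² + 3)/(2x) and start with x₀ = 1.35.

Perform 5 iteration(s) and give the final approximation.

Equation: x² - 3 = 0
Fixed-point form: x = (x² + 3)/(2x)
x₀ = 1.35

x_1 = g(1.350000) = 1.786111
x_2 = g(1.786111) = 1.732869
x_3 = g(1.732869) = 1.732051
x_4 = g(1.732051) = 1.732051
x_5 = g(1.732051) = 1.732051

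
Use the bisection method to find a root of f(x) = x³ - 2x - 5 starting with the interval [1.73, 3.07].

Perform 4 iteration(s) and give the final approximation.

f(x) = x³ - 2x - 5
Initial interval: [1.73, 3.07]

Iteration 1:
  c_1 = (1.730000 + 3.070000)/2 = 2.400000
  f(c_1) = f(2.400000) = 4.024000
  f(a) × f(c) < 0, new interval: [1.730000, 2.400000]
Iteration 2:
  c_2 = (1.730000 + 2.400000)/2 = 2.065000
  f(c_2) = f(2.065000) = -0.324375
  f(a) × f(c) ≥ 0, new interval: [2.065000, 2.400000]
Iteration 3:
  c_3 = (2.065000 + 2.400000)/2 = 2.232500
  f(c_3) = f(2.232500) = 1.661906
  f(a) × f(c) < 0, new interval: [2.065000, 2.232500]
Iteration 4:
  c_4 = (2.065000 + 2.232500)/2 = 2.148750
  f(c_4) = f(2.148750) = 0.623551
  f(a) × f(c) < 0, new interval: [2.065000, 2.148750]

After 4 iteration(s), the approximation is c_4 = 2.148750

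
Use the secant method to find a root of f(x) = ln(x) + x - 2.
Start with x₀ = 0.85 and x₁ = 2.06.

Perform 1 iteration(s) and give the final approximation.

f(x) = ln(x) + x - 2
x₀ = 0.85, x₁ = 2.06

Secant formula: x_{n+1} = x_n - f(x_n)(x_n - x_{n-1})/(f(x_n) - f(x_{n-1}))

Iteration 1:
  f(0.850000) = -1.312519
  f(2.060000) = 0.782706
  x_2 = 2.060000 - 0.782706×(2.060000 - 0.850000)/(0.782706 - (-1.312519))
       = 1.607984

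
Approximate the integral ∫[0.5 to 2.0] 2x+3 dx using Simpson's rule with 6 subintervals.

f(x) = 2x+3
a = 0.5, b = 2.0, n = 6
h = (b - a)/n = 0.250000

Simpson's rule: (h/3)[f(x₀) + 4f(x₁) + 2f(x₂) + ... + f(xₙ)]

x_0 = 0.5000, f(x_0) = 4.000000, coefficient = 1
x_1 = 0.7500, f(x_1) = 4.500000, coefficient = 4
x_2 = 1.0000, f(x_2) = 5.000000, coefficient = 2
x_3 = 1.2500, f(x_3) = 5.500000, coefficient = 4
x_4 = 1.5000, f(x_4) = 6.000000, coefficient = 2
x_5 = 1.7500, f(x_5) = 6.500000, coefficient = 4
x_6 = 2.0000, f(x_6) = 7.000000, coefficient = 1

I ≈ (0.250000/3) × 99.000000 = 8.250000
Exact value: 8.250000
Error: 0.000000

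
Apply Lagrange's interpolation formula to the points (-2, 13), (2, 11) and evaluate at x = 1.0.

Lagrange interpolation formula:
P(x) = Σ yᵢ × Lᵢ(x)
where Lᵢ(x) = Π_{j≠i} (x - xⱼ)/(xᵢ - xⱼ)

L_0(1.0) = (1.0 - 2)/(-2 - 2) = 0.250000
L_1(1.0) = (1.0 - (-2))/(2 - (-2)) = 0.750000

P(1.0) = 13×L_0(1.0) + 11×L_1(1.0)
P(1.0) = 11.500000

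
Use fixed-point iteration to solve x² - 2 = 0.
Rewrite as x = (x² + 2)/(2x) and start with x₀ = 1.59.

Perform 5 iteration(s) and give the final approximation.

Equation: x² - 2 = 0
Fixed-point form: x = (x² + 2)/(2x)
x₀ = 1.59

x_1 = g(1.590000) = 1.423931
x_2 = g(1.423931) = 1.414247
x_3 = g(1.414247) = 1.414214
x_4 = g(1.414214) = 1.414214
x_5 = g(1.414214) = 1.414214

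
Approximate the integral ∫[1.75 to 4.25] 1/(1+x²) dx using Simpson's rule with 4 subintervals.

f(x) = 1/(1+x²)
a = 1.75, b = 4.25, n = 4
h = (b - a)/n = 0.625000

Simpson's rule: (h/3)[f(x₀) + 4f(x₁) + 2f(x₂) + ... + f(xₙ)]

x_0 = 1.7500, f(x_0) = 0.246154, coefficient = 1
x_1 = 2.3750, f(x_1) = 0.150588, coefficient = 4
x_2 = 3.0000, f(x_2) = 0.100000, coefficient = 2
x_3 = 3.6250, f(x_3) = 0.070718, coefficient = 4
x_4 = 4.2500, f(x_4) = 0.052459, coefficient = 1

I ≈ (0.625000/3) × 1.383839 = 0.288300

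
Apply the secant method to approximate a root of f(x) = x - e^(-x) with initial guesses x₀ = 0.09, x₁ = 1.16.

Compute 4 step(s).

f(x) = x - e^(-x)
x₀ = 0.09, x₁ = 1.16

Secant formula: x_{n+1} = x_n - f(x_n)(x_n - x_{n-1})/(f(x_n) - f(x_{n-1}))

Iteration 1:
  f(0.090000) = -0.823931
  f(1.160000) = 0.846514
  x_2 = 1.160000 - 0.846514×(1.160000 - 0.090000)/(0.846514 - (-0.823931))
       = 0.617767
Iteration 2:
  f(1.160000) = 0.846514
  f(0.617767) = 0.078621
  x_3 = 0.617767 - 0.078621×(0.617767 - 1.160000)/(0.078621 - 0.846514)
       = 0.562251
Iteration 3:
  f(0.617767) = 0.078621
  f(0.562251) = -0.007674
  x_4 = 0.562251 - (-0.007674)×(0.562251 - 0.617767)/(-0.007674 - 0.078621)
       = 0.567188
Iteration 4:
  f(0.562251) = -0.007674
  f(0.567188) = 0.000070
  x_5 = 0.567188 - 0.000070×(0.567188 - 0.562251)/(0.000070 - (-0.007674))
       = 0.567143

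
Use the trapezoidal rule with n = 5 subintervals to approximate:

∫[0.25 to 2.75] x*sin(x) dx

f(x) = x*sin(x)
a = 0.25, b = 2.75, n = 5
h = (b - a)/n = 0.500000

Trapezoidal rule: (h/2)[f(x₀) + 2f(x₁) + 2f(x₂) + ... + f(xₙ)]

x_0 = 0.2500, f(x_0) = 0.061851, coefficient = 1
x_1 = 0.7500, f(x_1) = 0.511229, coefficient = 2
x_2 = 1.2500, f(x_2) = 1.186231, coefficient = 2
x_3 = 1.7500, f(x_3) = 1.721975, coefficient = 2
x_4 = 2.2500, f(x_4) = 1.750665, coefficient = 2
x_5 = 2.7500, f(x_5) = 1.049568, coefficient = 1

I ≈ (0.500000/2) × 11.451619 = 2.862905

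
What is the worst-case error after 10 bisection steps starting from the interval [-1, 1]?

Bisection error bound: |error| ≤ (b-a)/2^n
|error| ≤ (1 - (-1))/2^10 = 2/2^10
|error| ≤ 0.0019531250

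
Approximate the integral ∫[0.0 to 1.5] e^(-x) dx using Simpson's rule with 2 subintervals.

f(x) = e^(-x)
a = 0.0, b = 1.5, n = 2
h = (b - a)/n = 0.750000

Simpson's rule: (h/3)[f(x₀) + 4f(x₁) + 2f(x₂) + ... + f(xₙ)]

x_0 = 0.0000, f(x_0) = 1.000000, coefficient = 1
x_1 = 0.7500, f(x_1) = 0.472367, coefficient = 4
x_2 = 1.5000, f(x_2) = 0.223130, coefficient = 1

I ≈ (0.750000/3) × 3.112596 = 0.778149
Exact value: 0.776870
Error: 0.001279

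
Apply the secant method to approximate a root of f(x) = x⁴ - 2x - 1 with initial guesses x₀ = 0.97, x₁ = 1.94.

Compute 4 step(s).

f(x) = x⁴ - 2x - 1
x₀ = 0.97, x₁ = 1.94

Secant formula: x_{n+1} = x_n - f(x_n)(x_n - x_{n-1})/(f(x_n) - f(x_{n-1}))

Iteration 1:
  f(0.970000) = -2.054707
  f(1.940000) = 9.284685
  x_2 = 1.940000 - 9.284685×(1.940000 - 0.970000)/(9.284685 - (-2.054707))
       = 1.145765
Iteration 2:
  f(1.940000) = 9.284685
  f(1.145765) = -1.568146
  x_3 = 1.145765 - (-1.568146)×(1.145765 - 1.940000)/(-1.568146 - 9.284685)
       = 1.260525
Iteration 3:
  f(1.145765) = -1.568146
  f(1.260525) = -0.996371
  x_4 = 1.260525 - (-0.996371)×(1.260525 - 1.145765)/(-0.996371 - (-1.568146))
       = 1.460506
Iteration 4:
  f(1.260525) = -0.996371
  f(1.460506) = 0.629009
  x_5 = 1.460506 - 0.629009×(1.460506 - 1.260525)/(0.629009 - (-0.996371))
       = 1.383115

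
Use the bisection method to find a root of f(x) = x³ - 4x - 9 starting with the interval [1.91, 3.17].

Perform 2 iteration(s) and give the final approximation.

f(x) = x³ - 4x - 9
Initial interval: [1.91, 3.17]

Iteration 1:
  c_1 = (1.910000 + 3.170000)/2 = 2.540000
  f(c_1) = f(2.540000) = -2.772936
  f(a) × f(c) ≥ 0, new interval: [2.540000, 3.170000]
Iteration 2:
  c_2 = (2.540000 + 3.170000)/2 = 2.855000
  f(c_2) = f(2.855000) = 2.851176
  f(a) × f(c) < 0, new interval: [2.540000, 2.855000]

After 2 iteration(s), the approximation is c_2 = 2.855000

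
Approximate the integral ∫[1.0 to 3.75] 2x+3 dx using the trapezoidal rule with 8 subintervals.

f(x) = 2x+3
a = 1.0, b = 3.75, n = 8
h = (b - a)/n = 0.343750

Trapezoidal rule: (h/2)[f(x₀) + 2f(x₁) + 2f(x₂) + ... + f(xₙ)]

x_0 = 1.0000, f(x_0) = 5.000000, coefficient = 1
x_1 = 1.3438, f(x_1) = 5.687500, coefficient = 2
x_2 = 1.6875, f(x_2) = 6.375000, coefficient = 2
x_3 = 2.0312, f(x_3) = 7.062500, coefficient = 2
x_4 = 2.3750, f(x_4) = 7.750000, coefficient = 2
x_5 = 2.7188, f(x_5) = 8.437500, coefficient = 2
x_6 = 3.0625, f(x_6) = 9.125000, coefficient = 2
x_7 = 3.4062, f(x_7) = 9.812500, coefficient = 2
x_8 = 3.7500, f(x_8) = 10.500000, coefficient = 1

I ≈ (0.343750/2) × 124.000000 = 21.312500
Exact value: 21.312500
Error: 0.000000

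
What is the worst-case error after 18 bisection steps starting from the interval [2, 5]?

Bisection error bound: |error| ≤ (b-a)/2^n
|error| ≤ (5 - 2)/2^18 = 3/2^18
|error| ≤ 0.0000114441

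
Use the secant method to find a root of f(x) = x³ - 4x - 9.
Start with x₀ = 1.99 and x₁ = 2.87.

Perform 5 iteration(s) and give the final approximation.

f(x) = x³ - 4x - 9
x₀ = 1.99, x₁ = 2.87

Secant formula: x_{n+1} = x_n - f(x_n)(x_n - x_{n-1})/(f(x_n) - f(x_{n-1}))

Iteration 1:
  f(1.990000) = -9.079401
  f(2.870000) = 3.159903
  x_2 = 2.870000 - 3.159903×(2.870000 - 1.990000)/(3.159903 - (-9.079401))
       = 2.642805
Iteration 2:
  f(2.870000) = 3.159903
  f(2.642805) = -1.112773
  x_3 = 2.642805 - (-1.112773)×(2.642805 - 2.870000)/(-1.112773 - 3.159903)
       = 2.701975
Iteration 3:
  f(2.642805) = -1.112773
  f(2.701975) = -0.081672
  x_4 = 2.701975 - (-0.081672)×(2.701975 - 2.642805)/(-0.081672 - (-1.112773))
       = 2.706662
Iteration 4:
  f(2.701975) = -0.081672
  f(2.706662) = 0.002410
  x_5 = 2.706662 - 0.002410×(2.706662 - 2.701975)/(0.002410 - (-0.081672))
       = 2.706528
Iteration 5:
  f(2.706662) = 0.002410
  f(2.706528) = -0.000005
  x_6 = 2.706528 - (-0.000005)×(2.706528 - 2.706662)/(-0.000005 - 0.002410)
       = 2.706528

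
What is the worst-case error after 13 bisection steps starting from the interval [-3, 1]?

Bisection error bound: |error| ≤ (b-a)/2^n
|error| ≤ (1 - (-3))/2^13 = 4/2^13
|error| ≤ 0.0004882812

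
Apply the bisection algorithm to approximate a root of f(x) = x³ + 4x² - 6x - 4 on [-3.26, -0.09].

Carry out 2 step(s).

f(x) = x³ + 4x² - 6x - 4
Initial interval: [-3.26, -0.09]

Iteration 1:
  c_1 = (-3.260000 + (-0.090000))/2 = -1.675000
  f(c_1) = f(-1.675000) = 12.573078
  f(a) × f(c) ≥ 0, new interval: [-1.675000, -0.090000]
Iteration 2:
  c_2 = (-1.675000 + (-0.090000))/2 = -0.882500
  f(c_2) = f(-0.882500) = 3.722928
  f(a) × f(c) ≥ 0, new interval: [-0.882500, -0.090000]

After 2 iteration(s), the approximation is c_2 = -0.882500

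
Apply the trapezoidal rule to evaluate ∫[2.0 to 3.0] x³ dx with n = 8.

f(x) = x³
a = 2.0, b = 3.0, n = 8
h = (b - a)/n = 0.125000

Trapezoidal rule: (h/2)[f(x₀) + 2f(x₁) + 2f(x₂) + ... + f(xₙ)]

x_0 = 2.0000, f(x_0) = 8.000000, coefficient = 1
x_1 = 2.1250, f(x_1) = 9.595703, coefficient = 2
x_2 = 2.2500, f(x_2) = 11.390625, coefficient = 2
x_3 = 2.3750, f(x_3) = 13.396484, coefficient = 2
x_4 = 2.5000, f(x_4) = 15.625000, coefficient = 2
x_5 = 2.6250, f(x_5) = 18.087891, coefficient = 2
x_6 = 2.7500, f(x_6) = 20.796875, coefficient = 2
x_7 = 2.8750, f(x_7) = 23.763672, coefficient = 2
x_8 = 3.0000, f(x_8) = 27.000000, coefficient = 1

I ≈ (0.125000/2) × 260.312500 = 16.269531
Exact value: 16.250000
Error: 0.019531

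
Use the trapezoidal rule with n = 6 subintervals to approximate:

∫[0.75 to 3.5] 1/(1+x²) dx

f(x) = 1/(1+x²)
a = 0.75, b = 3.5, n = 6
h = (b - a)/n = 0.458333

Trapezoidal rule: (h/2)[f(x₀) + 2f(x₁) + 2f(x₂) + ... + f(xₙ)]

x_0 = 0.7500, f(x_0) = 0.640000, coefficient = 1
x_1 = 1.2083, f(x_1) = 0.406493, coefficient = 2
x_2 = 1.6667, f(x_2) = 0.264706, coefficient = 2
x_3 = 2.1250, f(x_3) = 0.181303, coefficient = 2
x_4 = 2.5833, f(x_4) = 0.130317, coefficient = 2
x_5 = 3.0417, f(x_5) = 0.097544, coefficient = 2
x_6 = 3.5000, f(x_6) = 0.075472, coefficient = 1

I ≈ (0.458333/2) × 2.876197 = 0.659129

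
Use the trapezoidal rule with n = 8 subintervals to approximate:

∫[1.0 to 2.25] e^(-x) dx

f(x) = e^(-x)
a = 1.0, b = 2.25, n = 8
h = (b - a)/n = 0.156250

Trapezoidal rule: (h/2)[f(x₀) + 2f(x₁) + 2f(x₂) + ... + f(xₙ)]

x_0 = 1.0000, f(x_0) = 0.367879, coefficient = 1
x_1 = 1.1562, f(x_1) = 0.314664, coefficient = 2
x_2 = 1.3125, f(x_2) = 0.269146, coefficient = 2
x_3 = 1.4688, f(x_3) = 0.230213, coefficient = 2
x_4 = 1.6250, f(x_4) = 0.196912, coefficient = 2
x_5 = 1.7812, f(x_5) = 0.168427, coefficient = 2
x_6 = 1.9375, f(x_6) = 0.144064, coefficient = 2
x_7 = 2.0938, f(x_7) = 0.123224, coefficient = 2
x_8 = 2.2500, f(x_8) = 0.105399, coefficient = 1

I ≈ (0.156250/2) × 3.366579 = 0.263014
Exact value: 0.262480
Error: 0.000534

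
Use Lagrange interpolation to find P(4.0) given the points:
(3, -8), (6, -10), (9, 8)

Lagrange interpolation formula:
P(x) = Σ yᵢ × Lᵢ(x)
where Lᵢ(x) = Π_{j≠i} (x - xⱼ)/(xᵢ - xⱼ)

L_0(4.0) = (4.0 - 6)/(3 - 6) × (4.0 - 9)/(3 - 9) = 0.555556
L_1(4.0) = (4.0 - 3)/(6 - 3) × (4.0 - 9)/(6 - 9) = 0.555556
L_2(4.0) = (4.0 - 3)/(9 - 3) × (4.0 - 6)/(9 - 6) = -0.111111

P(4.0) = (-8)×L_0(4.0) + (-10)×L_1(4.0) + 8×L_2(4.0)
P(4.0) = -10.888889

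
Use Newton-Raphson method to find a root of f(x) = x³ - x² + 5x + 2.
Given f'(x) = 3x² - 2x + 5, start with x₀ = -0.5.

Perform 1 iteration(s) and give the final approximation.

f(x) = x³ - x² + 5x + 2
f'(x) = 3x² - 2x + 5
x₀ = -0.5

Newton-Raphson formula: x_{n+1} = x_n - f(x_n)/f'(x_n)

Iteration 1:
  f(-0.500000) = -0.875000
  f'(-0.500000) = 6.750000
  x_1 = -0.500000 - (-0.875000)/6.750000 = -0.370370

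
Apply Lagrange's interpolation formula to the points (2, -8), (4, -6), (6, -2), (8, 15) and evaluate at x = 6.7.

Lagrange interpolation formula:
P(x) = Σ yᵢ × Lᵢ(x)
where Lᵢ(x) = Π_{j≠i} (x - xⱼ)/(xᵢ - xⱼ)

L_0(6.7) = (6.7 - 4)/(2 - 4) × (6.7 - 6)/(2 - 6) × (6.7 - 8)/(2 - 8) = 0.051188
L_1(6.7) = (6.7 - 2)/(4 - 2) × (6.7 - 6)/(4 - 6) × (6.7 - 8)/(4 - 8) = -0.267313
L_2(6.7) = (6.7 - 2)/(6 - 2) × (6.7 - 4)/(6 - 4) × (6.7 - 8)/(6 - 8) = 1.031062
L_3(6.7) = (6.7 - 2)/(8 - 2) × (6.7 - 4)/(8 - 4) × (6.7 - 6)/(8 - 6) = 0.185063

P(6.7) = (-8)×L_0(6.7) + (-6)×L_1(6.7) + (-2)×L_2(6.7) + 15×L_3(6.7)
P(6.7) = 1.908188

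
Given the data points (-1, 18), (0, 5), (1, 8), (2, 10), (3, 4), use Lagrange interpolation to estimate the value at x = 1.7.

Lagrange interpolation formula:
P(x) = Σ yᵢ × Lᵢ(x)
where Lᵢ(x) = Π_{j≠i} (x - xⱼ)/(xᵢ - xⱼ)

L_0(1.7) = (1.7 - 0)/(-1 - 0) × (1.7 - 1)/(-1 - 1) × (1.7 - 2)/(-1 - 2) × (1.7 - 3)/(-1 - 3) = 0.019338
L_1(1.7) = (1.7 - (-1))/(0 - (-1)) × (1.7 - 1)/(0 - 1) × (1.7 - 2)/(0 - 2) × (1.7 - 3)/(0 - 3) = -0.122850
L_2(1.7) = (1.7 - (-1))/(1 - (-1)) × (1.7 - 0)/(1 - 0) × (1.7 - 2)/(1 - 2) × (1.7 - 3)/(1 - 3) = 0.447525
L_3(1.7) = (1.7 - (-1))/(2 - (-1)) × (1.7 - 0)/(2 - 0) × (1.7 - 1)/(2 - 1) × (1.7 - 3)/(2 - 3) = 0.696150
L_4(1.7) = (1.7 - (-1))/(3 - (-1)) × (1.7 - 0)/(3 - 0) × (1.7 - 1)/(3 - 1) × (1.7 - 2)/(3 - 2) = -0.040163

P(1.7) = 18×L_0(1.7) + 5×L_1(1.7) + 8×L_2(1.7) + 10×L_3(1.7) + 4×L_4(1.7)
P(1.7) = 10.114875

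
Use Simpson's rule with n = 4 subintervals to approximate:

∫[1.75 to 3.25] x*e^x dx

f(x) = x*e^x
a = 1.75, b = 3.25, n = 4
h = (b - a)/n = 0.375000

Simpson's rule: (h/3)[f(x₀) + 4f(x₁) + 2f(x₂) + ... + f(xₙ)]

x_0 = 1.7500, f(x_0) = 10.070555, coefficient = 1
x_1 = 2.1250, f(x_1) = 17.792407, coefficient = 4
x_2 = 2.5000, f(x_2) = 30.456235, coefficient = 2
x_3 = 2.8750, f(x_3) = 50.960594, coefficient = 4
x_4 = 3.2500, f(x_4) = 83.818605, coefficient = 1

I ≈ (0.375000/3) × 429.813635 = 53.726704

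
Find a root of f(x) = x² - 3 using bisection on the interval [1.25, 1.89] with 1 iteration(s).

f(x) = x² - 3
Initial interval: [1.25, 1.89]

Iteration 1:
  c_1 = (1.250000 + 1.890000)/2 = 1.570000
  f(c_1) = f(1.570000) = -0.535100
  f(a) × f(c) ≥ 0, new interval: [1.570000, 1.890000]

After 1 iteration(s), the approximation is c_1 = 1.570000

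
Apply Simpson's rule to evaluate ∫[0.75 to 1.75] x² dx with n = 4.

f(x) = x²
a = 0.75, b = 1.75, n = 4
h = (b - a)/n = 0.250000

Simpson's rule: (h/3)[f(x₀) + 4f(x₁) + 2f(x₂) + ... + f(xₙ)]

x_0 = 0.7500, f(x_0) = 0.562500, coefficient = 1
x_1 = 1.0000, f(x_1) = 1.000000, coefficient = 4
x_2 = 1.2500, f(x_2) = 1.562500, coefficient = 2
x_3 = 1.5000, f(x_3) = 2.250000, coefficient = 4
x_4 = 1.7500, f(x_4) = 3.062500, coefficient = 1

I ≈ (0.250000/3) × 19.750000 = 1.645833
Exact value: 1.645833
Error: 0.000000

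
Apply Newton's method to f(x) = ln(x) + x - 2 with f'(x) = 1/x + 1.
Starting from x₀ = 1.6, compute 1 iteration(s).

f(x) = ln(x) + x - 2
f'(x) = 1/x + 1
x₀ = 1.6

Newton-Raphson formula: x_{n+1} = x_n - f(x_n)/f'(x_n)

Iteration 1:
  f(1.600000) = 0.070004
  f'(1.600000) = 1.625000
  x_1 = 1.600000 - 0.070004/1.625000 = 1.556921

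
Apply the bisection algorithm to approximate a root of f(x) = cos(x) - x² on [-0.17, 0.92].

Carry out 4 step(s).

f(x) = cos(x) - x²
Initial interval: [-0.17, 0.92]

Iteration 1:
  c_1 = (-0.170000 + 0.920000)/2 = 0.375000
  f(c_1) = f(0.375000) = 0.789883
  f(a) × f(c) ≥ 0, new interval: [0.375000, 0.920000]
Iteration 2:
  c_2 = (0.375000 + 0.920000)/2 = 0.647500
  f(c_2) = f(0.647500) = 0.378338
  f(a) × f(c) ≥ 0, new interval: [0.647500, 0.920000]
Iteration 3:
  c_3 = (0.647500 + 0.920000)/2 = 0.783750
  f(c_3) = f(0.783750) = 0.094007
  f(a) × f(c) ≥ 0, new interval: [0.783750, 0.920000]
Iteration 4:
  c_4 = (0.783750 + 0.920000)/2 = 0.851875
  f(c_4) = f(0.851875) = -0.067118
  f(a) × f(c) < 0, new interval: [0.783750, 0.851875]

After 4 iteration(s), the approximation is c_4 = 0.851875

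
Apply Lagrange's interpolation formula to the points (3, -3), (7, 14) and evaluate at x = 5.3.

Lagrange interpolation formula:
P(x) = Σ yᵢ × Lᵢ(x)
where Lᵢ(x) = Π_{j≠i} (x - xⱼ)/(xᵢ - xⱼ)

L_0(5.3) = (5.3 - 7)/(3 - 7) = 0.425000
L_1(5.3) = (5.3 - 3)/(7 - 3) = 0.575000

P(5.3) = (-3)×L_0(5.3) + 14×L_1(5.3)
P(5.3) = 6.775000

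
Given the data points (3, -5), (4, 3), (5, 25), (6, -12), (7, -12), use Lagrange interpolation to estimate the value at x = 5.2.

Lagrange interpolation formula:
P(x) = Σ yᵢ × Lᵢ(x)
where Lᵢ(x) = Π_{j≠i} (x - xⱼ)/(xᵢ - xⱼ)

L_0(5.2) = (5.2 - 4)/(3 - 4) × (5.2 - 5)/(3 - 5) × (5.2 - 6)/(3 - 6) × (5.2 - 7)/(3 - 7) = 0.014400
L_1(5.2) = (5.2 - 3)/(4 - 3) × (5.2 - 5)/(4 - 5) × (5.2 - 6)/(4 - 6) × (5.2 - 7)/(4 - 7) = -0.105600
L_2(5.2) = (5.2 - 3)/(5 - 3) × (5.2 - 4)/(5 - 4) × (5.2 - 6)/(5 - 6) × (5.2 - 7)/(5 - 7) = 0.950400
L_3(5.2) = (5.2 - 3)/(6 - 3) × (5.2 - 4)/(6 - 4) × (5.2 - 5)/(6 - 5) × (5.2 - 7)/(6 - 7) = 0.158400
L_4(5.2) = (5.2 - 3)/(7 - 3) × (5.2 - 4)/(7 - 4) × (5.2 - 5)/(7 - 5) × (5.2 - 6)/(7 - 6) = -0.017600

P(5.2) = (-5)×L_0(5.2) + 3×L_1(5.2) + 25×L_2(5.2) + (-12)×L_3(5.2) + (-12)×L_4(5.2)
P(5.2) = 21.681600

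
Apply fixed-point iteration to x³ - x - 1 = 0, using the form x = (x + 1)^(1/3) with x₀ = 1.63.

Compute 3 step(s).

Equation: x³ - x - 1 = 0
Fixed-point form: x = (x + 1)^(1/3)
x₀ = 1.63

x_1 = g(1.630000) = 1.380337
x_2 = g(1.380337) = 1.335200
x_3 = g(1.335200) = 1.326706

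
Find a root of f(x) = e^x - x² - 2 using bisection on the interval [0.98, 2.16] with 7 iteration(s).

f(x) = e^x - x² - 2
Initial interval: [0.98, 2.16]

Iteration 1:
  c_1 = (0.980000 + 2.160000)/2 = 1.570000
  f(c_1) = f(1.570000) = 0.341748
  f(a) × f(c) < 0, new interval: [0.980000, 1.570000]
Iteration 2:
  c_2 = (0.980000 + 1.570000)/2 = 1.275000
  f(c_2) = f(1.275000) = -0.046924
  f(a) × f(c) ≥ 0, new interval: [1.275000, 1.570000]
Iteration 3:
  c_3 = (1.275000 + 1.570000)/2 = 1.422500
  f(c_3) = f(1.422500) = 0.123970
  f(a) × f(c) < 0, new interval: [1.275000, 1.422500]
Iteration 4:
  c_4 = (1.275000 + 1.422500)/2 = 1.348750
  f(c_4) = f(1.348750) = 0.033480
  f(a) × f(c) < 0, new interval: [1.275000, 1.348750]
Iteration 5:
  c_5 = (1.275000 + 1.348750)/2 = 1.311875
  f(c_5) = f(1.311875) = -0.007887
  f(a) × f(c) ≥ 0, new interval: [1.311875, 1.348750]
Iteration 6:
  c_6 = (1.311875 + 1.348750)/2 = 1.330312
  f(c_6) = f(1.330312) = 0.012494
  f(a) × f(c) < 0, new interval: [1.311875, 1.330312]
Iteration 7:
  c_7 = (1.311875 + 1.330312)/2 = 1.321094
  f(c_7) = f(1.321094) = 0.002229
  f(a) × f(c) < 0, new interval: [1.311875, 1.321094]

After 7 iteration(s), the approximation is c_7 = 1.321094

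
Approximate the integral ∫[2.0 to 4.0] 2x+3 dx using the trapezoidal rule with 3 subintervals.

f(x) = 2x+3
a = 2.0, b = 4.0, n = 3
h = (b - a)/n = 0.666667

Trapezoidal rule: (h/2)[f(x₀) + 2f(x₁) + 2f(x₂) + ... + f(xₙ)]

x_0 = 2.0000, f(x_0) = 7.000000, coefficient = 1
x_1 = 2.6667, f(x_1) = 8.333333, coefficient = 2
x_2 = 3.3333, f(x_2) = 9.666667, coefficient = 2
x_3 = 4.0000, f(x_3) = 11.000000, coefficient = 1

I ≈ (0.666667/2) × 54.000000 = 18.000000
Exact value: 18.000000
Error: 0.000000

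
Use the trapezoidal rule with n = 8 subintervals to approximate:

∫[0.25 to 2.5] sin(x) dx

f(x) = sin(x)
a = 0.25, b = 2.5, n = 8
h = (b - a)/n = 0.281250

Trapezoidal rule: (h/2)[f(x₀) + 2f(x₁) + 2f(x₂) + ... + f(xₙ)]

x_0 = 0.2500, f(x_0) = 0.247404, coefficient = 1
x_1 = 0.5312, f(x_1) = 0.506611, coefficient = 2
x_2 = 0.8125, f(x_2) = 0.726009, coefficient = 2
x_3 = 1.0938, f(x_3) = 0.888355, coefficient = 2
x_4 = 1.3750, f(x_4) = 0.980893, coefficient = 2
x_5 = 1.6562, f(x_5) = 0.996351, coefficient = 2
x_6 = 1.9375, f(x_6) = 0.933514, coefficient = 2
x_7 = 2.2188, f(x_7) = 0.797321, coefficient = 2
x_8 = 2.5000, f(x_8) = 0.598472, coefficient = 1

I ≈ (0.281250/2) × 12.503984 = 1.758373
Exact value: 1.770056
Error: 0.011683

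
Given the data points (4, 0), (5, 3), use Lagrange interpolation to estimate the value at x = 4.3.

Lagrange interpolation formula:
P(x) = Σ yᵢ × Lᵢ(x)
where Lᵢ(x) = Π_{j≠i} (x - xⱼ)/(xᵢ - xⱼ)

L_0(4.3) = (4.3 - 5)/(4 - 5) = 0.700000
L_1(4.3) = (4.3 - 4)/(5 - 4) = 0.300000

P(4.3) = 0×L_0(4.3) + 3×L_1(4.3)
P(4.3) = 0.900000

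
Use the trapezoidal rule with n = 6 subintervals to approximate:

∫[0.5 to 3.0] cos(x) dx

f(x) = cos(x)
a = 0.5, b = 3.0, n = 6
h = (b - a)/n = 0.416667

Trapezoidal rule: (h/2)[f(x₀) + 2f(x₁) + 2f(x₂) + ... + f(xₙ)]

x_0 = 0.5000, f(x_0) = 0.877583, coefficient = 1
x_1 = 0.9167, f(x_1) = 0.608469, coefficient = 2
x_2 = 1.3333, f(x_2) = 0.235238, coefficient = 2
x_3 = 1.7500, f(x_3) = -0.178246, coefficient = 2
x_4 = 2.1667, f(x_4) = -0.561229, coefficient = 2
x_5 = 2.5833, f(x_5) = -0.848178, coefficient = 2
x_6 = 3.0000, f(x_6) = -0.989992, coefficient = 1

I ≈ (0.416667/2) × -1.600305 = -0.333397
Exact value: -0.338306
Error: 0.004909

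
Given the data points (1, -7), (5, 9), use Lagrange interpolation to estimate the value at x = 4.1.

Lagrange interpolation formula:
P(x) = Σ yᵢ × Lᵢ(x)
where Lᵢ(x) = Π_{j≠i} (x - xⱼ)/(xᵢ - xⱼ)

L_0(4.1) = (4.1 - 5)/(1 - 5) = 0.225000
L_1(4.1) = (4.1 - 1)/(5 - 1) = 0.775000

P(4.1) = (-7)×L_0(4.1) + 9×L_1(4.1)
P(4.1) = 5.400000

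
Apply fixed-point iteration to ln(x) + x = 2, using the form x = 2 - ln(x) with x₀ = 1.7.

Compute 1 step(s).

Equation: ln(x) + x = 2
Fixed-point form: x = 2 - ln(x)
x₀ = 1.7

x_1 = g(1.700000) = 1.469372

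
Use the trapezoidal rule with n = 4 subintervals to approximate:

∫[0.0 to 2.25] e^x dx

f(x) = e^x
a = 0.0, b = 2.25, n = 4
h = (b - a)/n = 0.562500

Trapezoidal rule: (h/2)[f(x₀) + 2f(x₁) + 2f(x₂) + ... + f(xₙ)]

x_0 = 0.0000, f(x_0) = 1.000000, coefficient = 1
x_1 = 0.5625, f(x_1) = 1.755055, coefficient = 2
x_2 = 1.1250, f(x_2) = 3.080217, coefficient = 2
x_3 = 1.6875, f(x_3) = 5.405949, coefficient = 2
x_4 = 2.2500, f(x_4) = 9.487736, coefficient = 1

I ≈ (0.562500/2) × 30.970177 = 8.710362
Exact value: 8.487736
Error: 0.222626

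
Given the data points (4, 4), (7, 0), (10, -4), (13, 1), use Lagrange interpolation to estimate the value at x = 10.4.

Lagrange interpolation formula:
P(x) = Σ yᵢ × Lᵢ(x)
where Lᵢ(x) = Π_{j≠i} (x - xⱼ)/(xᵢ - xⱼ)

L_0(10.4) = (10.4 - 7)/(4 - 7) × (10.4 - 10)/(4 - 10) × (10.4 - 13)/(4 - 13) = 0.021827
L_1(10.4) = (10.4 - 4)/(7 - 4) × (10.4 - 10)/(7 - 10) × (10.4 - 13)/(7 - 13) = -0.123259
L_2(10.4) = (10.4 - 4)/(10 - 4) × (10.4 - 7)/(10 - 7) × (10.4 - 13)/(10 - 13) = 1.047704
L_3(10.4) = (10.4 - 4)/(13 - 4) × (10.4 - 7)/(13 - 7) × (10.4 - 10)/(13 - 10) = 0.053728

P(10.4) = 4×L_0(10.4) + 0×L_1(10.4) + (-4)×L_2(10.4) + 1×L_3(10.4)
P(10.4) = -4.049778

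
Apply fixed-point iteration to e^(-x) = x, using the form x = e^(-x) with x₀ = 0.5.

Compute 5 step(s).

Equation: e^(-x) = x
Fixed-point form: x = e^(-x)
x₀ = 0.5

x_1 = g(0.500000) = 0.606531
x_2 = g(0.606531) = 0.545239
x_3 = g(0.545239) = 0.579703
x_4 = g(0.579703) = 0.560065
x_5 = g(0.560065) = 0.571172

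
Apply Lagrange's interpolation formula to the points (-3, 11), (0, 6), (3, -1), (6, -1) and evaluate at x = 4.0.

Lagrange interpolation formula:
P(x) = Σ yᵢ × Lᵢ(x)
where Lᵢ(x) = Π_{j≠i} (x - xⱼ)/(xᵢ - xⱼ)

L_0(4.0) = (4.0 - 0)/(-3 - 0) × (4.0 - 3)/(-3 - 3) × (4.0 - 6)/(-3 - 6) = 0.049383
L_1(4.0) = (4.0 - (-3))/(0 - (-3)) × (4.0 - 3)/(0 - 3) × (4.0 - 6)/(0 - 6) = -0.259259
L_2(4.0) = (4.0 - (-3))/(3 - (-3)) × (4.0 - 0)/(3 - 0) × (4.0 - 6)/(3 - 6) = 1.037037
L_3(4.0) = (4.0 - (-3))/(6 - (-3)) × (4.0 - 0)/(6 - 0) × (4.0 - 3)/(6 - 3) = 0.172840

P(4.0) = 11×L_0(4.0) + 6×L_1(4.0) + (-1)×L_2(4.0) + (-1)×L_3(4.0)
P(4.0) = -2.222222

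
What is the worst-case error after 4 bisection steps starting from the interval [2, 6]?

Bisection error bound: |error| ≤ (b-a)/2^n
|error| ≤ (6 - 2)/2^4 = 4/2^4
|error| ≤ 0.2500000000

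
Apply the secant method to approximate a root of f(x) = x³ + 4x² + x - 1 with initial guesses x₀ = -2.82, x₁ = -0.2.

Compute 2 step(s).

f(x) = x³ + 4x² + x - 1
x₀ = -2.82, x₁ = -0.2

Secant formula: x_{n+1} = x_n - f(x_n)(x_n - x_{n-1})/(f(x_n) - f(x_{n-1}))

Iteration 1:
  f(-2.820000) = 5.563832
  f(-0.200000) = -1.048000
  x_2 = -0.200000 - (-1.048000)×(-0.200000 - (-2.820000))/(-1.048000 - 5.563832)
       = -0.615280
Iteration 2:
  f(-0.200000) = -1.048000
  f(-0.615280) = -0.333929
  x_3 = -0.615280 - (-0.333929)×(-0.615280 - (-0.200000))/(-0.333929 - (-1.048000))
       = -0.809482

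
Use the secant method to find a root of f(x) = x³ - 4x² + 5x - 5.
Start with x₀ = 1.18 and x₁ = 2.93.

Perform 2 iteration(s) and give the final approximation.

f(x) = x³ - 4x² + 5x - 5
x₀ = 1.18, x₁ = 2.93

Secant formula: x_{n+1} = x_n - f(x_n)(x_n - x_{n-1})/(f(x_n) - f(x_{n-1}))

Iteration 1:
  f(1.180000) = -3.026568
  f(2.930000) = 0.464157
  x_2 = 2.930000 - 0.464157×(2.930000 - 1.180000)/(0.464157 - (-3.026568))
       = 2.697305
Iteration 2:
  f(2.930000) = 0.464157
  f(2.697305) = -0.991174
  x_3 = 2.697305 - (-0.991174)×(2.697305 - 2.930000)/(-0.991174 - 0.464157)
       = 2.855785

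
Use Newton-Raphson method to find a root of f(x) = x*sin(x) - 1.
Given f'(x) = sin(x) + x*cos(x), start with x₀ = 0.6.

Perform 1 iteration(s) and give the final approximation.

f(x) = x*sin(x) - 1
f'(x) = sin(x) + x*cos(x)
x₀ = 0.6

Newton-Raphson formula: x_{n+1} = x_n - f(x_n)/f'(x_n)

Iteration 1:
  f(0.600000) = -0.661215
  f'(0.600000) = 1.059844
  x_1 = 0.600000 - (-0.661215)/1.059844 = 1.223879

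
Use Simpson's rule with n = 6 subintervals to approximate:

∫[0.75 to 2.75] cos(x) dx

f(x) = cos(x)
a = 0.75, b = 2.75, n = 6
h = (b - a)/n = 0.333333

Simpson's rule: (h/3)[f(x₀) + 4f(x₁) + 2f(x₂) + ... + f(xₙ)]

x_0 = 0.7500, f(x_0) = 0.731689, coefficient = 1
x_1 = 1.0833, f(x_1) = 0.468386, coefficient = 4
x_2 = 1.4167, f(x_2) = 0.153520, coefficient = 2
x_3 = 1.7500, f(x_3) = -0.178246, coefficient = 4
x_4 = 2.0833, f(x_4) = -0.490390, coefficient = 2
x_5 = 2.4167, f(x_5) = -0.748549, coefficient = 4
x_6 = 2.7500, f(x_6) = -0.924302, coefficient = 1

I ≈ (0.333333/3) × -2.699988 = -0.299999
Exact value: -0.299978
Error: 0.000021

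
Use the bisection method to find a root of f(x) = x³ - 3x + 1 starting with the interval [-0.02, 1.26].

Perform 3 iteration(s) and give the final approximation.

f(x) = x³ - 3x + 1
Initial interval: [-0.02, 1.26]

Iteration 1:
  c_1 = (-0.020000 + 1.260000)/2 = 0.620000
  f(c_1) = f(0.620000) = -0.621672
  f(a) × f(c) < 0, new interval: [-0.020000, 0.620000]
Iteration 2:
  c_2 = (-0.020000 + 0.620000)/2 = 0.300000
  f(c_2) = f(0.300000) = 0.127000
  f(a) × f(c) ≥ 0, new interval: [0.300000, 0.620000]
Iteration 3:
  c_3 = (0.300000 + 0.620000)/2 = 0.460000
  f(c_3) = f(0.460000) = -0.282664
  f(a) × f(c) < 0, new interval: [0.300000, 0.460000]

After 3 iteration(s), the approximation is c_3 = 0.460000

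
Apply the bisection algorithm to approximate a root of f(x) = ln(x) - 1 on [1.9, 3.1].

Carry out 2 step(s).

f(x) = ln(x) - 1
Initial interval: [1.9, 3.1]

Iteration 1:
  c_1 = (1.900000 + 3.100000)/2 = 2.500000
  f(c_1) = f(2.500000) = -0.083709
  f(a) × f(c) ≥ 0, new interval: [2.500000, 3.100000]
Iteration 2:
  c_2 = (2.500000 + 3.100000)/2 = 2.800000
  f(c_2) = f(2.800000) = 0.029619
  f(a) × f(c) < 0, new interval: [2.500000, 2.800000]

After 2 iteration(s), the approximation is c_2 = 2.800000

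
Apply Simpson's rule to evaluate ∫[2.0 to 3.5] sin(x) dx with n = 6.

f(x) = sin(x)
a = 2.0, b = 3.5, n = 6
h = (b - a)/n = 0.250000

Simpson's rule: (h/3)[f(x₀) + 4f(x₁) + 2f(x₂) + ... + f(xₙ)]

x_0 = 2.0000, f(x_0) = 0.909297, coefficient = 1
x_1 = 2.2500, f(x_1) = 0.778073, coefficient = 4
x_2 = 2.5000, f(x_2) = 0.598472, coefficient = 2
x_3 = 2.7500, f(x_3) = 0.381661, coefficient = 4
x_4 = 3.0000, f(x_4) = 0.141120, coefficient = 2
x_5 = 3.2500, f(x_5) = -0.108195, coefficient = 4
x_6 = 3.5000, f(x_6) = -0.350783, coefficient = 1

I ≈ (0.250000/3) × 6.243855 = 0.520321
Exact value: 0.520310
Error: 0.000011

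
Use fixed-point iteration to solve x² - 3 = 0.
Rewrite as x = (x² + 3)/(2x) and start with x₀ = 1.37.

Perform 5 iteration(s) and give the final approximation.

Equation: x² - 3 = 0
Fixed-point form: x = (x² + 3)/(2x)
x₀ = 1.37

x_1 = g(1.370000) = 1.779891
x_2 = g(1.779891) = 1.732694
x_3 = g(1.732694) = 1.732051
x_4 = g(1.732051) = 1.732051
x_5 = g(1.732051) = 1.732051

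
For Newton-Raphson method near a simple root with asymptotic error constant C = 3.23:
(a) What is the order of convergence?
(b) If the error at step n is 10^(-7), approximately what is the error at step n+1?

(a) Newton-Raphson has quadratic (order 2) convergence near simple roots.
    This means |e_{n+1}| ≈ C|e_n|².

(b) With |e_n| = 10^(-7) and C = 3.23:
    |e_{n+1}| ≈ 3.23 × (10^(-7))² = 3.23 × 10^(-14)

(a) 2 (quadratic); (b) |e_{n+1}| ≈ 3.230e-14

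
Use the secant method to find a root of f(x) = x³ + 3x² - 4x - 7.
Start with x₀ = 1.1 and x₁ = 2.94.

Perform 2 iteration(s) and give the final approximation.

f(x) = x³ + 3x² - 4x - 7
x₀ = 1.1, x₁ = 2.94

Secant formula: x_{n+1} = x_n - f(x_n)(x_n - x_{n-1})/(f(x_n) - f(x_{n-1}))

Iteration 1:
  f(1.100000) = -6.439000
  f(2.940000) = 32.582984
  x_2 = 2.940000 - 32.582984×(2.940000 - 1.100000)/(32.582984 - (-6.439000))
       = 1.403618
Iteration 2:
  f(2.940000) = 32.582984
  f(1.403618) = -3.938717
  x_3 = 1.403618 - (-3.938717)×(1.403618 - 2.940000)/(-3.938717 - 32.582984)
       = 1.569310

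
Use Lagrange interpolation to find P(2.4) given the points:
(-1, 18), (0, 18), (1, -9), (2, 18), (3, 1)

Lagrange interpolation formula:
P(x) = Σ yᵢ × Lᵢ(x)
where Lᵢ(x) = Π_{j≠i} (x - xⱼ)/(xᵢ - xⱼ)

L_0(2.4) = (2.4 - 0)/(-1 - 0) × (2.4 - 1)/(-1 - 1) × (2.4 - 2)/(-1 - 2) × (2.4 - 3)/(-1 - 3) = -0.033600
L_1(2.4) = (2.4 - (-1))/(0 - (-1)) × (2.4 - 1)/(0 - 1) × (2.4 - 2)/(0 - 2) × (2.4 - 3)/(0 - 3) = 0.190400
L_2(2.4) = (2.4 - (-1))/(1 - (-1)) × (2.4 - 0)/(1 - 0) × (2.4 - 2)/(1 - 2) × (2.4 - 3)/(1 - 3) = -0.489600
L_3(2.4) = (2.4 - (-1))/(2 - (-1)) × (2.4 - 0)/(2 - 0) × (2.4 - 1)/(2 - 1) × (2.4 - 3)/(2 - 3) = 1.142400
L_4(2.4) = (2.4 - (-1))/(3 - (-1)) × (2.4 - 0)/(3 - 0) × (2.4 - 1)/(3 - 1) × (2.4 - 2)/(3 - 2) = 0.190400

P(2.4) = 18×L_0(2.4) + 18×L_1(2.4) + (-9)×L_2(2.4) + 18×L_3(2.4) + 1×L_4(2.4)
P(2.4) = 27.982400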